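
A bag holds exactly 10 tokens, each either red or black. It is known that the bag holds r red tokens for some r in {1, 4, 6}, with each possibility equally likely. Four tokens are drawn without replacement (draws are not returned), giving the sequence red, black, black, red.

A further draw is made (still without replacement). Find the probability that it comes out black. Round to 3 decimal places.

0.500

Under each hypothesis, the probability of the observed sequence is: P(data | r = 1) = (1/10)(9/9)(8/8)(0/7) = 0; P(data | r = 4) = (4/10)(6/9)(5/8)(3/7) = 1/14; P(data | r = 6) = (6/10)(4/9)(3/8)(5/7) = 1/14.
The prior-weighted likelihoods are 1/3 · 0 = 0, 1/3 · 1/14 = 1/42, 1/3 · 1/14 = 1/42; these sum to 1/21.
Dividing through by the total gives posterior P(r = 1 | data) = 0, P(r = 4 | data) = 1/2, P(r = 6 | data) = 1/2.
Averaging over the posterior, P(black next | data) = (2/3)(1/2) + (1/3)(1/2) = 1/2.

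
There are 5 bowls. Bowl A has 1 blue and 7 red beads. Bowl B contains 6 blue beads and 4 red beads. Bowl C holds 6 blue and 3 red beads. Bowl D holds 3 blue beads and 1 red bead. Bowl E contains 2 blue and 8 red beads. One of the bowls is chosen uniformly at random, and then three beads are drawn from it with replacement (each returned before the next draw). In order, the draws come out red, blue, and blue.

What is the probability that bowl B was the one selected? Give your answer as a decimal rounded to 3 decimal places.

0.301

Under each hypothesis, the probability of the observed sequence is: P(data | bowl A) = (7/8)(1/8)(1/8) = 0.013672; P(data | bowl B) = (4/10)(6/10)(6/10) = 0.144; P(data | bowl C) = (3/9)(6/9)(6/9) = 0.14815; P(data | bowl D) = (1/4)(3/4)(3/4) = 0.14062; P(data | bowl E) = (8/10)(2/10)(2/10) = 0.032.
Multiplying each by its prior: 1/5 · 0.013672 = 0.0027344, 1/5 · 0.144 = 0.0288, 1/5 · 0.14815 = 0.02963, 1/5 · 0.14062 = 0.028125, 1/5 · 0.032 = 0.0064; summing to 0.095689.
So P(bowl B | data) = (0.0288) / (0.095689) = 0.30098.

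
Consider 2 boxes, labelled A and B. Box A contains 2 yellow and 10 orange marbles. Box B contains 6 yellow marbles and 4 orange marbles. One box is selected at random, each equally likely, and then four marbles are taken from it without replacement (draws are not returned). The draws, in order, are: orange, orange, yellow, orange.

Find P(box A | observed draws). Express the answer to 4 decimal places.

0.8092

For each hypothesis, P(data | H) works out to: P(data | box A) = (10/12)(9/11)(2/10)(8/9) = 0.12121; P(data | box B) = (4/10)(3/9)(6/8)(2/7) = 0.028571.
The prior-weighted likelihoods are 1/2 · 0.12121 = 0.060606, 1/2 · 0.028571 = 0.014286; summing to 0.074892.
Therefore the posterior P(box A | data) = (0.060606) / (0.074892) = 0.80925.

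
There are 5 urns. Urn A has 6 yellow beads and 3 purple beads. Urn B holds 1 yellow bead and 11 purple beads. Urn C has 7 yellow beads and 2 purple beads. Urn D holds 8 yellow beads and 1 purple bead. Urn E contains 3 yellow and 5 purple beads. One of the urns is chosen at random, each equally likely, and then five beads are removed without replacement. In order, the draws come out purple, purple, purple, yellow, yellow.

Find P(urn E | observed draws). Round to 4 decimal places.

0.8182

The likelihood of the observed sequence under each hypothesis: P(data | urn A) = (3/9)(2/8)(1/7)(6/6)(5/5) = 1/84; P(data | urn B) = (11/12)(10/11)(9/10)(1/9)(0/8) = 0; P(data | urn C) = (2/9)(1/8)(0/7) = 0; P(data | urn D) = (1/9)(0/8) = 0; P(data | urn E) = (5/8)(4/7)(3/6)(3/5)(2/4) = 3/56.
Multiplying each by its prior: 1/5 · 1/84 = 1/420, 1/5 · 0 = 0, 1/5 · 0 = 0, 1/5 · 0 = 0, 1/5 · 3/56 = 3/280; these sum to 11/840.
So P(urn E | data) = (3/280) / (11/840) = 9/11.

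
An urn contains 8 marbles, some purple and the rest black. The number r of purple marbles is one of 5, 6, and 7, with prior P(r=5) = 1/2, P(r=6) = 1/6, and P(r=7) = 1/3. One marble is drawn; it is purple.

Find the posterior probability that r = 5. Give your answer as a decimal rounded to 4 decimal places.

Compute the likelihood of this draw for each case: P(data | r = 5) = (5/8) = 5/8; P(data | r = 6) = (6/8) = 3/4; P(data | r = 7) = (7/8) = 7/8.
Multiplying each by its prior: 1/2 · 5/8 = 5/16, 1/6 · 3/4 = 1/8, 1/3 · 7/8 = 7/24; with total 35/48.
By Bayes' rule, P(r = 5 | data) = (5/16) / (35/48) = 3/7.

0.4286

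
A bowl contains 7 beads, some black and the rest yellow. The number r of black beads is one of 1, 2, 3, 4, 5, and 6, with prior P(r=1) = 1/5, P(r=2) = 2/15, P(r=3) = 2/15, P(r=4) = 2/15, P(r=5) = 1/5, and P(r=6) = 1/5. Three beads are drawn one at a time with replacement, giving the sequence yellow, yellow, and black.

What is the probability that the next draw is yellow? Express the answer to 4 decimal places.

0.5935

Compute the likelihood of the observed sequence for each case: P(data | r = 1) = (6/7)(6/7)(1/7) = 0.10496; P(data | r = 2) = (5/7)(5/7)(2/7) = 0.14577; P(data | r = 3) = (4/7)(4/7)(3/7) = 0.13994; P(data | r = 4) = (3/7)(3/7)(4/7) = 0.10496; P(data | r = 5) = (2/7)(2/7)(5/7) = 0.058309; P(data | r = 6) = (1/7)(1/7)(6/7) = 0.017493.
Weighting by the prior gives 1/5 · 0.10496 = 0.020991, 2/15 · 0.14577 = 0.019436, 2/15 · 0.13994 = 0.018659, 2/15 · 0.10496 = 0.013994, 1/5 · 0.058309 = 0.011662, 1/5 · 0.017493 = 0.0034985; these sum to 0.088241.
Normalising, the posterior is P(r = 1 | data) = 0.23789, P(r = 2 | data) = 0.22026, P(r = 3 | data) = 0.21145, P(r = 4 | data) = 0.15859, P(r = 5 | data) = 0.13216, P(r = 6 | data) = 0.039648.
The predictive probability is P(yellow next | data) = (6/7)(0.23789) + (5/7)(0.22026) + (4/7)(0.21145) + (3/7)(0.15859) + (2/7)(0.13216) + (1/7)(0.039648) = 0.59346.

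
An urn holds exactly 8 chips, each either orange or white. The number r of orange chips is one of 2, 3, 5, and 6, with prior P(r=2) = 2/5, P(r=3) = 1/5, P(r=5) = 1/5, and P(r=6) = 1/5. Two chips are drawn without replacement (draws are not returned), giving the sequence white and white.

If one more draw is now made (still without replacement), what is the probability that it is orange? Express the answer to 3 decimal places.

Compute the likelihood of the observed sequence for each case: P(data | r = 2) = (6/8)(5/7) = 15/28; P(data | r = 3) = (5/8)(4/7) = 5/14; P(data | r = 5) = (3/8)(2/7) = 3/28; P(data | r = 6) = (2/8)(1/7) = 1/28.
Weighting by the prior gives 2/5 · 15/28 = 3/14, 1/5 · 5/14 = 1/14, 1/5 · 3/28 = 3/140, 1/5 · 1/28 = 1/140; these sum to 11/35.
Dividing through by the total gives posterior P(r = 2 | data) = 15/22, P(r = 3 | data) = 5/22, P(r = 5 | data) = 3/44, P(r = 6 | data) = 1/44.
The predictive probability is P(orange next | data) = (1/3)(15/22) + (1/2)(5/22) + (5/6)(3/44) + (1)(1/44) = 37/88.

0.420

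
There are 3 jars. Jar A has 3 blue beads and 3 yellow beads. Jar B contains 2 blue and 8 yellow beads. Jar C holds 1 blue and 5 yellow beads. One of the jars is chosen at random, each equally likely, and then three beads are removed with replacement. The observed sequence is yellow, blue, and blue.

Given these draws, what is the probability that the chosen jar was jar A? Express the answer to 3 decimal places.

0.694

Under each hypothesis, the probability of the observed sequence is: P(data | jar A) = (3/6)(3/6)(3/6) = 0.125; P(data | jar B) = (8/10)(2/10)(2/10) = 0.032; P(data | jar C) = (5/6)(1/6)(1/6) = 0.023148.
Weighting by the prior gives 1/3 · 0.125 = 0.041667, 1/3 · 0.032 = 0.010667, 1/3 · 0.023148 = 0.007716; summing to 0.060049.
By Bayes' rule, P(jar A | data) = (0.041667) / (0.060049) = 0.69387.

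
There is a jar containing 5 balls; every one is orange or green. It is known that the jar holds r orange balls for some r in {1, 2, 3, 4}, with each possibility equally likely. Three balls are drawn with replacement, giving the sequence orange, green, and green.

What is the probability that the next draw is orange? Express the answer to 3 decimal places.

0.416

For each hypothesis, P(data | H) works out to: P(data | r = 1) = (1/5)(4/5)(4/5) = 16/125; P(data | r = 2) = (2/5)(3/5)(3/5) = 18/125; P(data | r = 3) = (3/5)(2/5)(2/5) = 12/125; P(data | r = 4) = (4/5)(1/5)(1/5) = 4/125.
The prior-weighted likelihoods are 1/4 · 16/125 = 4/125, 1/4 · 18/125 = 9/250, 1/4 · 12/125 = 3/125, 1/4 · 4/125 = 1/125; with total 1/10.
Normalising, the posterior is P(r = 1 | data) = 8/25, P(r = 2 | data) = 9/25, P(r = 3 | data) = 6/25, P(r = 4 | data) = 2/25.
So P(orange next | data) = Σ P(orange next | H) P(H | data) = (1/5)(8/25) + (2/5)(9/25) + (3/5)(6/25) + (4/5)(2/25) = 52/125.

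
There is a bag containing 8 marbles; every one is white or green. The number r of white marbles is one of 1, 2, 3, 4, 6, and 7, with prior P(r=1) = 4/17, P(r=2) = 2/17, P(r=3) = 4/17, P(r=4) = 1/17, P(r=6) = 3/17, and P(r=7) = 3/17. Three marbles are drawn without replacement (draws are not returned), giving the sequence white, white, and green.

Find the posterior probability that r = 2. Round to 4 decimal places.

0.0482

Under each hypothesis, the probability of the observed sequence is: P(data | r = 1) = (1/8)(0/7) = 0; P(data | r = 2) = (2/8)(1/7)(6/6) = 1/28; P(data | r = 3) = (3/8)(2/7)(5/6) = 5/56; P(data | r = 4) = (4/8)(3/7)(4/6) = 1/7; P(data | r = 6) = (6/8)(5/7)(2/6) = 5/28; P(data | r = 7) = (7/8)(6/7)(1/6) = 1/8.
Weighting by the prior gives 4/17 · 0 = 0, 2/17 · 1/28 = 1/238, 4/17 · 5/56 = 5/238, 1/17 · 1/7 = 1/119, 3/17 · 5/28 = 15/476, 3/17 · 1/8 = 3/136; these sum to 83/952.
Therefore the posterior P(r = 2 | data) = (1/238) / (83/952) = 4/83.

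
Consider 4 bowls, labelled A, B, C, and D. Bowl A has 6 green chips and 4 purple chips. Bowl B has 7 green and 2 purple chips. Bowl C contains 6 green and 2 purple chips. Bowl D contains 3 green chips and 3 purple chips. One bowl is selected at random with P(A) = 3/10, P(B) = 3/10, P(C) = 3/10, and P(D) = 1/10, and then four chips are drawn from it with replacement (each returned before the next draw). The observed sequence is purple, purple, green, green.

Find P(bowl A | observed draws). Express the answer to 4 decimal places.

0.4015

Compute the likelihood of the observed sequence for each case: P(data | bowl A) = (4/10)(4/10)(6/10)(6/10) = 0.0576; P(data | bowl B) = (2/9)(2/9)(7/9)(7/9) = 0.029873; P(data | bowl C) = (2/8)(2/8)(6/8)(6/8) = 0.035156; P(data | bowl D) = (3/6)(3/6)(3/6)(3/6) = 0.0625.
Weighting by the prior gives 3/10 · 0.0576 = 0.01728, 3/10 · 0.029873 = 0.008962, 3/10 · 0.035156 = 0.010547, 1/10 · 0.0625 = 0.00625; summing to 0.043039.
So P(bowl A | data) = (0.01728) / (0.043039) = 0.4015.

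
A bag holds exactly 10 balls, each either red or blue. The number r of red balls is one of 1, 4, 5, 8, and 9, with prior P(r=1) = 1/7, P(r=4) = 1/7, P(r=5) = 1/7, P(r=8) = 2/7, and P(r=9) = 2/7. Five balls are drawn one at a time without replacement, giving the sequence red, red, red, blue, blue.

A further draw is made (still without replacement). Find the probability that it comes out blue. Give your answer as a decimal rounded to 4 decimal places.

0.3971

The likelihood of the observed sequence under each hypothesis: P(data | r = 1) = (1/10)(0/9) = 0; P(data | r = 4) = (4/10)(3/9)(2/8)(6/7)(5/6) = 0.02381; P(data | r = 5) = (5/10)(4/9)(3/8)(5/7)(4/6) = 0.039683; P(data | r = 8) = (8/10)(7/9)(6/8)(2/7)(1/6) = 0.022222; P(data | r = 9) = (9/10)(8/9)(7/8)(1/7)(0/6) = 0.
Multiplying each by its prior: 1/7 · 0 = 0, 1/7 · 0.02381 = 0.0034014, 1/7 · 0.039683 = 0.0056689, 2/7 · 0.022222 = 0.0063492, 2/7 · 0 = 0; with total 0.01542.
The posterior is then P(r = 1 | data) = 0, P(r = 4 | data) = 0.22059, P(r = 5 | data) = 0.36765, P(r = 8 | data) = 0.41176, P(r = 9 | data) = 0.
Averaging over the posterior, P(blue next | data) = (4/5)(0.22059) + (3/5)(0.36765) + (0)(0.41176) = 0.39706.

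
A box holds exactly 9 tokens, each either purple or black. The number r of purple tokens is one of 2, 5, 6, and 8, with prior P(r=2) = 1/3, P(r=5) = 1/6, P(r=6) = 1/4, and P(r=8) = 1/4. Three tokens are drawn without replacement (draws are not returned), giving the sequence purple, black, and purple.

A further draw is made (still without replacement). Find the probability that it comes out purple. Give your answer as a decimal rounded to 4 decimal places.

0.6544

For each hypothesis, P(data | H) works out to: P(data | r = 2) = (2/9)(7/8)(1/7) = 0.027778; P(data | r = 5) = (5/9)(4/8)(4/7) = 0.15873; P(data | r = 6) = (6/9)(3/8)(5/7) = 0.17857; P(data | r = 8) = (8/9)(1/8)(7/7) = 0.11111.
Weighting by the prior gives 1/3 · 0.027778 = 0.0092593, 1/6 · 0.15873 = 0.026455, 1/4 · 0.17857 = 0.044643, 1/4 · 0.11111 = 0.027778; summing to 0.10813.
Dividing through by the total gives posterior P(r = 2 | data) = 0.085627, P(r = 5 | data) = 0.24465, P(r = 6 | data) = 0.41284, P(r = 8 | data) = 0.25688.
The predictive probability is P(purple next | data) = (0)(0.085627) + (1/2)(0.24465) + (2/3)(0.41284) + (1)(0.25688) = 0.65443.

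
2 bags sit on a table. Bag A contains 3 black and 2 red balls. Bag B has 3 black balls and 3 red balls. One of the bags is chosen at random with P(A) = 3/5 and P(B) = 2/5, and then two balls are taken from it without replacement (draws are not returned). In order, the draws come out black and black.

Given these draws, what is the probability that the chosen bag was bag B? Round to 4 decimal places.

0.3077

For each hypothesis, P(data | H) works out to: P(data | bag A) = (3/5)(2/4) = 3/10; P(data | bag B) = (3/6)(2/5) = 1/5.
Multiplying each by its prior: 3/5 · 3/10 = 9/50, 2/5 · 1/5 = 2/25; with total 13/50.
By Bayes' rule, P(bag B | data) = (2/25) / (13/50) = 4/13.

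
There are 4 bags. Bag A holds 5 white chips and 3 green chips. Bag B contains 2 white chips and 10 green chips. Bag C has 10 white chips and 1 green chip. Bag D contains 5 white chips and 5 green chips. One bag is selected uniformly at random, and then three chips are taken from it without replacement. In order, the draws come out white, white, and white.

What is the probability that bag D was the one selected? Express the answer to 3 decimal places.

0.084

The likelihood of the observed sequence under each hypothesis: P(data | bag A) = (5/8)(4/7)(3/6) = 0.17857; P(data | bag B) = (2/12)(1/11)(0/10) = 0; P(data | bag C) = (10/11)(9/10)(8/9) = 0.72727; P(data | bag D) = (5/10)(4/9)(3/8) = 0.083333.
Weighting by the prior gives 1/4 · 0.17857 = 0.044643, 1/4 · 0 = 0, 1/4 · 0.72727 = 0.18182, 1/4 · 0.083333 = 0.020833; these sum to 0.24729.
Therefore the posterior P(bag D | data) = (0.020833) / (0.24729) = 0.084245.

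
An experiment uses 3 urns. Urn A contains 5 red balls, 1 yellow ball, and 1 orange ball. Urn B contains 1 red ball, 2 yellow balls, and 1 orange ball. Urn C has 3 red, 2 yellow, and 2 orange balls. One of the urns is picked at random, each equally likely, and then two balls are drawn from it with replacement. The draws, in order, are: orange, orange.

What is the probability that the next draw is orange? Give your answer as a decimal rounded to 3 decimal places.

For each hypothesis, P(data | H) works out to: P(data | urn A) = (1/7)(1/7) = 1/49; P(data | urn B) = (1/4)(1/4) = 1/16; P(data | urn C) = (2/7)(2/7) = 4/49.
Multiplying each by its prior: 1/3 · 1/49 = 1/147, 1/3 · 1/16 = 1/48, 1/3 · 4/49 = 4/147; summing to 43/784.
Dividing through by the total gives posterior P(urn A | data) = 0.12403, P(urn B | data) = 0.37984, P(urn C | data) = 0.49612.
The predictive probability is P(orange next | data) = (1/7)(0.12403) + (1/4)(0.37984) + (2/7)(0.49612) = 0.25443.

0.254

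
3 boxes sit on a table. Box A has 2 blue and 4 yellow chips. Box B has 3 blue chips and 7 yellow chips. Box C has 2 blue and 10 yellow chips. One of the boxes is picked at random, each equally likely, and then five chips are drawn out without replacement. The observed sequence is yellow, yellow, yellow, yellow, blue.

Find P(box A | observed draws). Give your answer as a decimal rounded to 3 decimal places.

0.260

The likelihood of the observed sequence under each hypothesis: P(data | box A) = (4/6)(3/5)(2/4)(1/3)(2/2) = 0.066667; P(data | box B) = (7/10)(6/9)(5/8)(4/7)(3/6) = 0.083333; P(data | box C) = (10/12)(9/11)(8/10)(7/9)(2/8) = 0.10606.
The prior-weighted likelihoods are 1/3 · 0.066667 = 0.022222, 1/3 · 0.083333 = 0.027778, 1/3 · 0.10606 = 0.035354; with total 0.085354.
Hence P(box A | data) = (0.022222) / (0.085354) = 0.26036.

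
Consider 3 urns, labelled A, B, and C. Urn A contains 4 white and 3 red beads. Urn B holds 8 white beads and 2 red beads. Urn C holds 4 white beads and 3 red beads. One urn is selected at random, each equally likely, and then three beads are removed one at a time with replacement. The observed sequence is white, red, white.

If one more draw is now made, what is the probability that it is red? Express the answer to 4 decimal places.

0.3568

For each hypothesis, P(data | H) works out to: P(data | urn A) = (4/7)(3/7)(4/7) = 0.13994; P(data | urn B) = (8/10)(2/10)(8/10) = 0.128; P(data | urn C) = (4/7)(3/7)(4/7) = 0.13994.
The prior-weighted likelihoods are 1/3 · 0.13994 = 0.046647, 1/3 · 0.128 = 0.042667, 1/3 · 0.13994 = 0.046647; summing to 0.13596.
Dividing through by the total gives posterior P(urn A | data) = 0.34309, P(urn B | data) = 0.31382, P(urn C | data) = 0.34309.
So P(red next | data) = Σ P(red next | H) P(H | data) = (3/7)(0.34309) + (1/5)(0.31382) + (3/7)(0.34309) = 0.35684.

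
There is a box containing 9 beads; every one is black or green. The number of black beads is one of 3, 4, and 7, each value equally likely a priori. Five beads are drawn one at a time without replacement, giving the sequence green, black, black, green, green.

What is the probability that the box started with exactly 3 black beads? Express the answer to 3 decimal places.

0.500

The likelihood of the observed sequence under each hypothesis: P(data | r = 3) = (6/9)(3/8)(2/7)(5/6)(4/5) = 1/21; P(data | r = 4) = (5/9)(4/8)(3/7)(4/6)(3/5) = 1/21; P(data | r = 7) = (2/9)(7/8)(6/7)(1/6)(0/5) = 0.
Weighting by the prior gives 1/3 · 1/21 = 1/63, 1/3 · 1/21 = 1/63, 1/3 · 0 = 0; summing to 2/63.
By Bayes' rule, P(r = 3 | data) = (1/63) / (2/63) = 1/2.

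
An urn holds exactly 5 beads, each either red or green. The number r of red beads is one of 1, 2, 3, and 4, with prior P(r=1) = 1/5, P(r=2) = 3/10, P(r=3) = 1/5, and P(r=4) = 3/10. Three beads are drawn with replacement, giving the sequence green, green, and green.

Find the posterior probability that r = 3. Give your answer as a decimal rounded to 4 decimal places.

0.0702

The likelihood of the observed sequence under each hypothesis: P(data | r = 1) = (4/5)(4/5)(4/5) = 0.512; P(data | r = 2) = (3/5)(3/5)(3/5) = 0.216; P(data | r = 3) = (2/5)(2/5)(2/5) = 0.064; P(data | r = 4) = (1/5)(1/5)(1/5) = 0.008.
Multiplying each by its prior: 1/5 · 0.512 = 0.1024, 3/10 · 0.216 = 0.0648, 1/5 · 0.064 = 0.0128, 3/10 · 0.008 = 0.0024; summing to 0.1824.
So P(r = 3 | data) = (0.0128) / (0.1824) = 0.070175.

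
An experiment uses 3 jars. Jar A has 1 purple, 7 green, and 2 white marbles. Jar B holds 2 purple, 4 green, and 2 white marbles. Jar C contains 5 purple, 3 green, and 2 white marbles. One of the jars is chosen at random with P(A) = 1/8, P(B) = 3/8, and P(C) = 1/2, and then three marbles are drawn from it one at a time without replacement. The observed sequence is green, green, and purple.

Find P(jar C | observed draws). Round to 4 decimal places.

Compute the likelihood of the observed sequence for each case: P(data | jar A) = (7/10)(6/9)(1/8) = 0.058333; P(data | jar B) = (4/8)(3/7)(2/6) = 0.071429; P(data | jar C) = (3/10)(2/9)(5/8) = 0.041667.
The prior-weighted likelihoods are 1/8 · 0.058333 = 0.0072917, 3/8 · 0.071429 = 0.026786, 1/2 · 0.041667 = 0.020833; summing to 0.054911.
So P(jar C | data) = (0.020833) / (0.054911) = 0.3794.

0.3794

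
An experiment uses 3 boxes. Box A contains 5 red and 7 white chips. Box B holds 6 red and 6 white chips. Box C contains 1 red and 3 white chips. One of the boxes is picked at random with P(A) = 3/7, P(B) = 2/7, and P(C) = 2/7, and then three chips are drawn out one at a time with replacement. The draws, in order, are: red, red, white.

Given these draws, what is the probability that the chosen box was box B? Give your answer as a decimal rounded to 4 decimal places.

Compute the likelihood of the observed sequence for each case: P(data | box A) = (5/12)(5/12)(7/12) = 0.10127; P(data | box B) = (6/12)(6/12)(6/12) = 0.125; P(data | box C) = (1/4)(1/4)(3/4) = 0.046875.
Weighting by the prior gives 3/7 · 0.10127 = 0.043403, 2/7 · 0.125 = 0.035714, 2/7 · 0.046875 = 0.013393; summing to 0.09251.
So P(box B | data) = (0.035714) / (0.09251) = 0.38606.

0.3861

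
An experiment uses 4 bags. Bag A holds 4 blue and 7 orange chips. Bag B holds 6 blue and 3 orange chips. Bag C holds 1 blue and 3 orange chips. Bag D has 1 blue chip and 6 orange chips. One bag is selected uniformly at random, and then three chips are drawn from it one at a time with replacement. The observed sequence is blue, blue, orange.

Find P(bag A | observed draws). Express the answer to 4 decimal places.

Under each hypothesis, the probability of the observed sequence is: P(data | bag A) = (4/11)(4/11)(7/11) = 0.084147; P(data | bag B) = (6/9)(6/9)(3/9) = 0.14815; P(data | bag C) = (1/4)(1/4)(3/4) = 0.046875; P(data | bag D) = (1/7)(1/7)(6/7) = 0.017493.
The prior-weighted likelihoods are 1/4 · 0.084147 = 0.021037, 1/4 · 0.14815 = 0.037037, 1/4 · 0.046875 = 0.011719, 1/4 · 0.017493 = 0.0043732; these sum to 0.074166.
So P(bag A | data) = (0.021037) / (0.074166) = 0.28365.

0.2836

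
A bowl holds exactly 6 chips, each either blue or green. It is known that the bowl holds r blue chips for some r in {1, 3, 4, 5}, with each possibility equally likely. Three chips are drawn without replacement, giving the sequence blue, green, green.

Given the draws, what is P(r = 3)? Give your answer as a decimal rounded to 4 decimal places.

Compute the likelihood of the observed sequence for each case: P(data | r = 1) = (1/6)(5/5)(4/4) = 1/6; P(data | r = 3) = (3/6)(3/5)(2/4) = 3/20; P(data | r = 4) = (4/6)(2/5)(1/4) = 1/15; P(data | r = 5) = (5/6)(1/5)(0/4) = 0.
The prior-weighted likelihoods are 1/4 · 1/6 = 1/24, 1/4 · 3/20 = 3/80, 1/4 · 1/15 = 1/60, 1/4 · 0 = 0; summing to 23/240.
Hence P(r = 3 | data) = (3/80) / (23/240) = 9/23.

0.3913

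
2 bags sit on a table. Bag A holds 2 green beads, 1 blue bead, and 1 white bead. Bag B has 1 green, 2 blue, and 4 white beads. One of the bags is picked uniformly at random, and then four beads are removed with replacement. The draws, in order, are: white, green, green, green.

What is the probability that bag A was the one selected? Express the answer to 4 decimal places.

0.9494

Compute the likelihood of the observed sequence for each case: P(data | bag A) = (1/4)(2/4)(2/4)(2/4) = 0.03125; P(data | bag B) = (4/7)(1/7)(1/7)(1/7) = 0.001666.
The prior-weighted likelihoods are 1/2 · 0.03125 = 0.015625, 1/2 · 0.001666 = 0.00083299; with total 0.016458.
So P(bag A | data) = (0.015625) / (0.016458) = 0.94939.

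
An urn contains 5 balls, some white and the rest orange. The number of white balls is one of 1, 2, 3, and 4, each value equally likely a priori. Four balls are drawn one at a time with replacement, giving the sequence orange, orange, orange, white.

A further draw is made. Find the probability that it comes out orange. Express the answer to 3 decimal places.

The likelihood of the observed sequence under each hypothesis: P(data | r = 1) = (4/5)(4/5)(4/5)(1/5) = 0.1024; P(data | r = 2) = (3/5)(3/5)(3/5)(2/5) = 0.0864; P(data | r = 3) = (2/5)(2/5)(2/5)(3/5) = 0.0384; P(data | r = 4) = (1/5)(1/5)(1/5)(4/5) = 0.0064.
The prior-weighted likelihoods are 1/4 · 0.1024 = 0.0256, 1/4 · 0.0864 = 0.0216, 1/4 · 0.0384 = 0.0096, 1/4 · 0.0064 = 0.0016; summing to 0.0584.
Dividing through by the total gives posterior P(r = 1 | data) = 0.43836, P(r = 2 | data) = 0.36986, P(r = 3 | data) = 0.16438, P(r = 4 | data) = 0.027397.
So P(orange next | data) = Σ P(orange next | H) P(H | data) = (4/5)(0.43836) + (3/5)(0.36986) + (2/5)(0.16438) + (1/5)(0.027397) = 0.64384.

0.644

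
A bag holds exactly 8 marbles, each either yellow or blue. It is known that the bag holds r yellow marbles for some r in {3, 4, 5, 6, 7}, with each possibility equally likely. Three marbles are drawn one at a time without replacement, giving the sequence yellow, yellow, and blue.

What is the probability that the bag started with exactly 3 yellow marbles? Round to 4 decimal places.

0.1250

The likelihood of the observed sequence under each hypothesis: P(data | r = 3) = (3/8)(2/7)(5/6) = 5/56; P(data | r = 4) = (4/8)(3/7)(4/6) = 1/7; P(data | r = 5) = (5/8)(4/7)(3/6) = 5/28; P(data | r = 6) = (6/8)(5/7)(2/6) = 5/28; P(data | r = 7) = (7/8)(6/7)(1/6) = 1/8.
Multiplying each by its prior: 1/5 · 5/56 = 1/56, 1/5 · 1/7 = 1/35, 1/5 · 5/28 = 1/28, 1/5 · 5/28 = 1/28, 1/5 · 1/8 = 1/40; with total 1/7.
By Bayes' rule, P(r = 3 | data) = (1/56) / (1/7) = 1/8.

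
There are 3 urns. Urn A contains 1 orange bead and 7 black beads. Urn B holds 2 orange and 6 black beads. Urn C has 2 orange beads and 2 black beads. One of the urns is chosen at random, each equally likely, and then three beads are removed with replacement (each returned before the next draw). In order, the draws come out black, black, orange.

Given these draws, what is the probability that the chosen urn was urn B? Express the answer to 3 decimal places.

0.389

Under each hypothesis, the probability of the observed sequence is: P(data | urn A) = (7/8)(7/8)(1/8) = 0.095703; P(data | urn B) = (6/8)(6/8)(2/8) = 0.14062; P(data | urn C) = (2/4)(2/4)(2/4) = 0.125.
Weighting by the prior gives 1/3 · 0.095703 = 0.031901, 1/3 · 0.14062 = 0.046875, 1/3 · 0.125 = 0.041667; summing to 0.12044.
By Bayes' rule, P(urn B | data) = (0.046875) / (0.12044) = 0.38919.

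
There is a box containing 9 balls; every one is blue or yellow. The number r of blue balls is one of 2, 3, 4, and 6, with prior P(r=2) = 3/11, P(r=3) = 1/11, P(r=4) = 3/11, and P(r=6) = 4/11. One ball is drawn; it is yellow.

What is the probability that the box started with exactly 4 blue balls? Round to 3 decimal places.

0.278

Compute the likelihood of this draw for each case: P(data | r = 2) = (7/9) = 7/9; P(data | r = 3) = (6/9) = 2/3; P(data | r = 4) = (5/9) = 5/9; P(data | r = 6) = (3/9) = 1/3.
The prior-weighted likelihoods are 3/11 · 7/9 = 7/33, 1/11 · 2/3 = 2/33, 3/11 · 5/9 = 5/33, 4/11 · 1/3 = 4/33; with total 6/11.
So P(r = 4 | data) = (5/33) / (6/11) = 5/18.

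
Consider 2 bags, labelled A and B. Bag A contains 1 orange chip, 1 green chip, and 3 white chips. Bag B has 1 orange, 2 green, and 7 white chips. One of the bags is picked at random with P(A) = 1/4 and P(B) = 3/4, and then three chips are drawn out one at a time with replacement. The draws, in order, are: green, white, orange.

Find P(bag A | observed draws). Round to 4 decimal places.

For each hypothesis, P(data | H) works out to: P(data | bag A) = (1/5)(3/5)(1/5) = 0.024; P(data | bag B) = (2/10)(7/10)(1/10) = 0.014.
The prior-weighted likelihoods are 1/4 · 0.024 = 0.006, 3/4 · 0.014 = 0.0105; with total 0.0165.
Therefore the posterior P(bag A | data) = (0.006) / (0.0165) = 0.36364.

0.3636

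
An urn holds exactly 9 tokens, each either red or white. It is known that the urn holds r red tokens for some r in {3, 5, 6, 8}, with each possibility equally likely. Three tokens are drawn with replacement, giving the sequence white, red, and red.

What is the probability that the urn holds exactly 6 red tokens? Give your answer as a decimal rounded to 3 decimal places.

For each hypothesis, P(data | H) works out to: P(data | r = 3) = (6/9)(3/9)(3/9) = 0.074074; P(data | r = 5) = (4/9)(5/9)(5/9) = 0.13717; P(data | r = 6) = (3/9)(6/9)(6/9) = 0.14815; P(data | r = 8) = (1/9)(8/9)(8/9) = 0.087791.
Multiplying each by its prior: 1/4 · 0.074074 = 0.018519, 1/4 · 0.13717 = 0.034294, 1/4 · 0.14815 = 0.037037, 1/4 · 0.087791 = 0.021948; with total 0.1118.
So P(r = 6 | data) = (0.037037) / (0.1118) = 0.33129.

0.331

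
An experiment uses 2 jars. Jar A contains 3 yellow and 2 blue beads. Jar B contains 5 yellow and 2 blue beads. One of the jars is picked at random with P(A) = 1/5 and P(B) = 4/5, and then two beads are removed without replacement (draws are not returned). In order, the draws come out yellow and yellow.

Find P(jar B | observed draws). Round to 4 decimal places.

Under each hypothesis, the probability of the observed sequence is: P(data | jar A) = (3/5)(2/4) = 0.3; P(data | jar B) = (5/7)(4/6) = 0.47619.
The prior-weighted likelihoods are 1/5 · 0.3 = 0.06, 4/5 · 0.47619 = 0.38095; summing to 0.44095.
So P(jar B | data) = (0.38095) / (0.44095) = 0.86393.

0.8639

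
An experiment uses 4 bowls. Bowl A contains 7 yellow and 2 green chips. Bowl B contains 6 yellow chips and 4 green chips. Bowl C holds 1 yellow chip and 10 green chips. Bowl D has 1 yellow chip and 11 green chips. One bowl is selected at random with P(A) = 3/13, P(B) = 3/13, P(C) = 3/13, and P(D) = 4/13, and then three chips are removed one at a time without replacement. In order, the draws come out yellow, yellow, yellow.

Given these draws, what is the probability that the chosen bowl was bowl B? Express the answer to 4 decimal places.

0.2857

Under each hypothesis, the probability of the observed sequence is: P(data | bowl A) = (7/9)(6/8)(5/7) = 5/12; P(data | bowl B) = (6/10)(5/9)(4/8) = 1/6; P(data | bowl C) = (1/11)(0/10) = 0; P(data | bowl D) = (1/12)(0/11) = 0.
Weighting by the prior gives 3/13 · 5/12 = 5/52, 3/13 · 1/6 = 1/26, 3/13 · 0 = 0, 4/13 · 0 = 0; these sum to 7/52.
By Bayes' rule, P(bowl B | data) = (1/26) / (7/52) = 2/7.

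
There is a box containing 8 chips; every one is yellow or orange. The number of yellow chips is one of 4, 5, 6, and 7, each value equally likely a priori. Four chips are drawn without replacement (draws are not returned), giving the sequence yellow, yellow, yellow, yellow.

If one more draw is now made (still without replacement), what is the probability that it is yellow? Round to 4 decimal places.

0.6250

Compute the likelihood of the observed sequence for each case: P(data | r = 4) = (4/8)(3/7)(2/6)(1/5) = 1/70; P(data | r = 5) = (5/8)(4/7)(3/6)(2/5) = 1/14; P(data | r = 6) = (6/8)(5/7)(4/6)(3/5) = 3/14; P(data | r = 7) = (7/8)(6/7)(5/6)(4/5) = 1/2.
The prior-weighted likelihoods are 1/4 · 1/70 = 1/280, 1/4 · 1/14 = 1/56, 1/4 · 3/14 = 3/56, 1/4 · 1/2 = 1/8; these sum to 1/5.
Dividing through by the total gives posterior P(r = 4 | data) = 1/56, P(r = 5 | data) = 5/56, P(r = 6 | data) = 15/56, P(r = 7 | data) = 5/8.
So P(yellow next | data) = Σ P(yellow next | H) P(H | data) = (0)(1/56) + (1/4)(5/56) + (1/2)(15/56) + (3/4)(5/8) = 5/8.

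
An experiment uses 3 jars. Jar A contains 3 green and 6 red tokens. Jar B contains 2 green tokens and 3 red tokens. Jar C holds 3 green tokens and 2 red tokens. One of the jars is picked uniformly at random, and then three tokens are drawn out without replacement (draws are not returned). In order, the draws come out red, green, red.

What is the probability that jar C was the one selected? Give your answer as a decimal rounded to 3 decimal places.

Under each hypothesis, the probability of the observed sequence is: P(data | jar A) = (6/9)(3/8)(5/7) = 5/28; P(data | jar B) = (3/5)(2/4)(2/3) = 1/5; P(data | jar C) = (2/5)(3/4)(1/3) = 1/10.
Weighting by the prior gives 1/3 · 5/28 = 5/84, 1/3 · 1/5 = 1/15, 1/3 · 1/10 = 1/30; these sum to 67/420.
Hence P(jar C | data) = (1/30) / (67/420) = 14/67.

0.209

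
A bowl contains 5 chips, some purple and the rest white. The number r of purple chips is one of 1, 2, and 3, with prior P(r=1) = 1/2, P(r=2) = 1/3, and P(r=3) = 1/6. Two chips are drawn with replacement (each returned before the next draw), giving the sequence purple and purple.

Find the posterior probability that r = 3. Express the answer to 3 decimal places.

0.450

Under each hypothesis, the probability of the observed sequence is: P(data | r = 1) = (1/5)(1/5) = 1/25; P(data | r = 2) = (2/5)(2/5) = 4/25; P(data | r = 3) = (3/5)(3/5) = 9/25.
The prior-weighted likelihoods are 1/2 · 1/25 = 1/50, 1/3 · 4/25 = 4/75, 1/6 · 9/25 = 3/50; these sum to 2/15.
Hence P(r = 3 | data) = (3/50) / (2/15) = 9/20.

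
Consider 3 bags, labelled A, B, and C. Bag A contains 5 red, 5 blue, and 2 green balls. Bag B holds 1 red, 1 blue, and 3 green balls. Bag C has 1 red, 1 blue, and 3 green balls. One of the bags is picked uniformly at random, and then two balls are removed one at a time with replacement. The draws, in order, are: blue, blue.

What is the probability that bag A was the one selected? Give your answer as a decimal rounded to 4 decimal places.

0.6846

Compute the likelihood of the observed sequence for each case: P(data | bag A) = (5/12)(5/12) = 0.17361; P(data | bag B) = (1/5)(1/5) = 0.04; P(data | bag C) = (1/5)(1/5) = 0.04.
The prior-weighted likelihoods are 1/3 · 0.17361 = 0.05787, 1/3 · 0.04 = 0.013333, 1/3 · 0.04 = 0.013333; summing to 0.084537.
By Bayes' rule, P(bag A | data) = (0.05787) / (0.084537) = 0.68456.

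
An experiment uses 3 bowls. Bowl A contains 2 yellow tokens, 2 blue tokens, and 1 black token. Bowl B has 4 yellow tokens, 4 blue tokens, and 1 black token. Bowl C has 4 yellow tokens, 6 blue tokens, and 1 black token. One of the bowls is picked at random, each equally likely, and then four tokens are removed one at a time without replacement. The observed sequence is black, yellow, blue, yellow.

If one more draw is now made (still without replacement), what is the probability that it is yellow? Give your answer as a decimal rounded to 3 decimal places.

0.153

Compute the likelihood of the observed sequence for each case: P(data | bowl A) = (1/5)(2/4)(2/3)(1/2) = 0.033333; P(data | bowl B) = (1/9)(4/8)(4/7)(3/6) = 0.015873; P(data | bowl C) = (1/11)(4/10)(6/9)(3/8) = 0.0090909.
Multiplying each by its prior: 1/3 · 0.033333 = 0.011111, 1/3 · 0.015873 = 0.005291, 1/3 · 0.0090909 = 0.0030303; summing to 0.019432.
Normalising, the posterior is P(bowl A | data) = 0.57178, P(bowl B | data) = 0.27228, P(bowl C | data) = 0.15594.
The predictive probability is P(yellow next | data) = (0)(0.57178) + (2/5)(0.27228) + (2/7)(0.15594) = 0.15347.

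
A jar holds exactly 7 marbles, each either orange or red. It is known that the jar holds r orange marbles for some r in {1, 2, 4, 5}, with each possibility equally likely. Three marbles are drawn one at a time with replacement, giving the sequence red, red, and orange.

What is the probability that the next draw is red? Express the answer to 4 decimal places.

0.6177

Under each hypothesis, the probability of the observed sequence is: P(data | r = 1) = (6/7)(6/7)(1/7) = 36/343; P(data | r = 2) = (5/7)(5/7)(2/7) = 50/343; P(data | r = 4) = (3/7)(3/7)(4/7) = 36/343; P(data | r = 5) = (2/7)(2/7)(5/7) = 20/343.
Multiplying each by its prior: 1/4 · 36/343 = 9/343, 1/4 · 50/343 = 25/686, 1/4 · 36/343 = 9/343, 1/4 · 20/343 = 5/343; with total 71/686.
Dividing through by the total gives posterior P(r = 1 | data) = 18/71, P(r = 2 | data) = 25/71, P(r = 4 | data) = 18/71, P(r = 5 | data) = 10/71.
The predictive probability is P(red next | data) = (6/7)(18/71) + (5/7)(25/71) + (3/7)(18/71) + (2/7)(10/71) = 307/497.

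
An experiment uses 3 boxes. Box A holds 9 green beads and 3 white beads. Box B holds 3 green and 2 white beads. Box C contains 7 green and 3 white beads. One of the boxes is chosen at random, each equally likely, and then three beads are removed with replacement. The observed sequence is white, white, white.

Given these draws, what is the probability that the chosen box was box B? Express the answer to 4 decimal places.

The likelihood of the observed sequence under each hypothesis: P(data | box A) = (3/12)(3/12)(3/12) = 0.015625; P(data | box B) = (2/5)(2/5)(2/5) = 0.064; P(data | box C) = (3/10)(3/10)(3/10) = 0.027.
Multiplying each by its prior: 1/3 · 0.015625 = 0.0052083, 1/3 · 0.064 = 0.021333, 1/3 · 0.027 = 0.009; these sum to 0.035542.
So P(box B | data) = (0.021333) / (0.035542) = 0.60023.

0.6002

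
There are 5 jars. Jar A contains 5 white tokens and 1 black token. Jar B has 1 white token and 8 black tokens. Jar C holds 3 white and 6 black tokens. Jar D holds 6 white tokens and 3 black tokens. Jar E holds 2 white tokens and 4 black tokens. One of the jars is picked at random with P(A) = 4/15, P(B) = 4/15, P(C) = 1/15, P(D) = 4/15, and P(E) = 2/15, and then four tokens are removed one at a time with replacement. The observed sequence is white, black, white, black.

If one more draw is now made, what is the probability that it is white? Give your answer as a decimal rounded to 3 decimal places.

Under each hypothesis, the probability of the observed sequence is: P(data | jar A) = (5/6)(1/6)(5/6)(1/6) = 0.01929; P(data | jar B) = (1/9)(8/9)(1/9)(8/9) = 0.0097546; P(data | jar C) = (3/9)(6/9)(3/9)(6/9) = 0.049383; P(data | jar D) = (6/9)(3/9)(6/9)(3/9) = 0.049383; P(data | jar E) = (2/6)(4/6)(2/6)(4/6) = 0.049383.
Weighting by the prior gives 4/15 · 0.01929 = 0.005144, 4/15 · 0.0097546 = 0.0026012, 1/15 · 0.049383 = 0.0032922, 4/15 · 0.049383 = 0.013169, 2/15 · 0.049383 = 0.0065844; summing to 0.030791.
Normalising, the posterior is P(jar A | data) = 0.16707, P(jar B | data) = 0.084481, P(jar C | data) = 0.10692, P(jar D | data) = 0.42769, P(jar E | data) = 0.21384.
So P(white next | data) = Σ P(white next | H) P(H | data) = (5/6)(0.16707) + (1/9)(0.084481) + (1/3)(0.10692) + (2/3)(0.42769) + (1/3)(0.21384) = 0.54065.

0.541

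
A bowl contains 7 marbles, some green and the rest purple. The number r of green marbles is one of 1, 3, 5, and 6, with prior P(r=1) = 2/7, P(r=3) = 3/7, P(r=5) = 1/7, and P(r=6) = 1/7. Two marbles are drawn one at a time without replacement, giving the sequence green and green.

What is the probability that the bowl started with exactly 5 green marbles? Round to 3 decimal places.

0.294

The likelihood of the observed sequence under each hypothesis: P(data | r = 1) = (1/7)(0/6) = 0; P(data | r = 3) = (3/7)(2/6) = 1/7; P(data | r = 5) = (5/7)(4/6) = 10/21; P(data | r = 6) = (6/7)(5/6) = 5/7.
Weighting by the prior gives 2/7 · 0 = 0, 3/7 · 1/7 = 3/49, 1/7 · 10/21 = 10/147, 1/7 · 5/7 = 5/49; these sum to 34/147.
Therefore the posterior P(r = 5 | data) = (10/147) / (34/147) = 5/17.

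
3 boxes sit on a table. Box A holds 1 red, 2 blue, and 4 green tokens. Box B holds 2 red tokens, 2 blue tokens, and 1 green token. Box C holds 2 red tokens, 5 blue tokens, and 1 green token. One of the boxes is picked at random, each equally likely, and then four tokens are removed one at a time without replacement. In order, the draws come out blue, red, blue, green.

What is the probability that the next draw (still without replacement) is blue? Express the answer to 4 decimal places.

The likelihood of the observed sequence under each hypothesis: P(data | box A) = (2/7)(1/6)(1/5)(4/4) = 1/105; P(data | box B) = (2/5)(2/4)(1/3)(1/2) = 1/30; P(data | box C) = (5/8)(2/7)(4/6)(1/5) = 1/42.
Weighting by the prior gives 1/3 · 1/105 = 1/315, 1/3 · 1/30 = 1/90, 1/3 · 1/42 = 1/126; these sum to 1/45.
The posterior is then P(box A | data) = 1/7, P(box B | data) = 1/2, P(box C | data) = 5/14.
So P(blue next | data) = Σ P(blue next | H) P(H | data) = (0)(1/7) + (0)(1/2) + (3/4)(5/14) = 15/56.

0.2679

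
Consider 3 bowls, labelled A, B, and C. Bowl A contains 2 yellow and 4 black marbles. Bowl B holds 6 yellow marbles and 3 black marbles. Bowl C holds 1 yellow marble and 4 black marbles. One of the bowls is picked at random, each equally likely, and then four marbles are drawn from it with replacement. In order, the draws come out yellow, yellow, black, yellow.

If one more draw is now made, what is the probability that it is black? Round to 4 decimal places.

0.4197

For each hypothesis, P(data | H) works out to: P(data | bowl A) = (2/6)(2/6)(4/6)(2/6) = 0.024691; P(data | bowl B) = (6/9)(6/9)(3/9)(6/9) = 0.098765; P(data | bowl C) = (1/5)(1/5)(4/5)(1/5) = 0.0064.
Weighting by the prior gives 1/3 · 0.024691 = 0.0082305, 1/3 · 0.098765 = 0.032922, 1/3 · 0.0064 = 0.0021333; these sum to 0.043286.
Dividing through by the total gives posterior P(bowl A | data) = 0.19014, P(bowl B | data) = 0.76057, P(bowl C | data) = 0.049285.
Averaging over the posterior, P(black next | data) = (2/3)(0.19014) + (1/3)(0.76057) + (4/5)(0.049285) = 0.41971.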